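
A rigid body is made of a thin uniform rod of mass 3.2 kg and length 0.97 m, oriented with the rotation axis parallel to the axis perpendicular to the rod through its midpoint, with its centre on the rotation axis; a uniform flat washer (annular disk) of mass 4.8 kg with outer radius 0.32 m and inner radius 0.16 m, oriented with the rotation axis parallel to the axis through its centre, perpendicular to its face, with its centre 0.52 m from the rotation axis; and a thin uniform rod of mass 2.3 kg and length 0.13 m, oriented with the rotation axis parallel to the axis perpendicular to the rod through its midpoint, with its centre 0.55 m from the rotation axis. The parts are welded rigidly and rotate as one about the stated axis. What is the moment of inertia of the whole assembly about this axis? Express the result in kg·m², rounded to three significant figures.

2.56

Thin rod: I_cm = (1/12)ML² = (1/12)(3.2)(0.97)² = 0.25091 kg·m²; axis through the centre, so I = 0.25091 kg·m².
Annular disk: I_cm = (1/2)M(R²+r²) = (1/2)(4.8)[(0.32)² + (0.16)²] = 0.3072 kg·m²; centre at d = 0.52 m, so I = I_cm + Md² gives I = 0.3072 + (4.8)(0.52)² = 1.6051 kg·m².
Thin rod: I_cm = (1/12)ML² = (1/12)(2.3)(0.13)² = 0.0032392 kg·m²; centre at d = 0.55 m, so I = I_cm + Md² gives I = 0.0032392 + (2.3)(0.55)² = 0.69899 kg·m².
Total I = 0.25091 + 1.6051 + 0.69899 = 2.555 kg·m².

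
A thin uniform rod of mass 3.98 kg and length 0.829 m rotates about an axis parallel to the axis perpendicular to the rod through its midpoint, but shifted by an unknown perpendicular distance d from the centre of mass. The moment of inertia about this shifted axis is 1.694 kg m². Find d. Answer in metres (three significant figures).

About the centre-of-mass axis, I_cm = (1/12)ML² = (1/12)(3.98)(0.829)² = 0.22793 kg m².
Parallel axis theorem: I = I_cm + Md², so Md² = 1.694 − 0.22793 = 1.4661 kg m².
d = √(1.4661 / 3.98) = 0.60693 m.

0.607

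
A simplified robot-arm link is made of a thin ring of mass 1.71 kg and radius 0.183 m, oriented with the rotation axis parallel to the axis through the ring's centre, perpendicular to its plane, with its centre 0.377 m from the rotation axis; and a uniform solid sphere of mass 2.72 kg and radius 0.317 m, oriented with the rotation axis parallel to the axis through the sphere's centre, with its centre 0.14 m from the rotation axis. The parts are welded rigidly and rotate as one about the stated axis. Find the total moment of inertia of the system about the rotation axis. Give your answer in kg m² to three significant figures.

Thin ring: I_cm = MR² = (1.71)(0.183)² = 0.057266 kg m²; centre at d = 0.377 m, so the parallel axis theorem gives I = 0.057266 + (1.71)(0.377)² = 0.30031 kg m².
Solid sphere: I_cm = (2/5)MR² = (2/5)(2.72)(0.317)² = 0.10933 kg m²; centre at d = 0.14 m, so the parallel axis theorem gives I = 0.10933 + (2.72)(0.14)² = 0.16264 kg m².
Total I = 0.30031 + 0.16264 = 0.46295 kg m².

0.463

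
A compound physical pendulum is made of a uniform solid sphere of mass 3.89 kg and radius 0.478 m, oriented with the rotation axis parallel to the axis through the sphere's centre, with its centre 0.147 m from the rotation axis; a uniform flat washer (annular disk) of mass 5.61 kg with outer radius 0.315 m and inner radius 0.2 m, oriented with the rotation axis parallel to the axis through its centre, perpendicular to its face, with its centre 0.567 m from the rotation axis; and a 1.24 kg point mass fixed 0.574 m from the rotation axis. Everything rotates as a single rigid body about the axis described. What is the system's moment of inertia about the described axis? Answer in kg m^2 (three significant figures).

3.04

Solid sphere: I_cm = (2/5)MR² = (2/5)(3.89)(0.478)² = 0.35552 kg m^2; centre at d = 0.147 m, so the parallel axis theorem gives I = 0.35552 + (3.89)(0.147)² = 0.43958 kg m^2.
Annular disk: I_cm = (1/2)M(R²+r²) = (1/2)(5.61)[(0.315)² + (0.2)²] = 0.39053 kg m^2; centre at d = 0.567 m, so the parallel axis theorem gives I = 0.39053 + (5.61)(0.567)² = 2.1941 kg m^2.
Point mass: I_cm = 0; centre at d = 0.574 m, so the parallel axis theorem gives I = 0 + (1.24)(0.574)² = 0.40855 kg m^2.
Total I = 0.43958 + 2.1941 + 0.40855 = 3.0422 kg m^2.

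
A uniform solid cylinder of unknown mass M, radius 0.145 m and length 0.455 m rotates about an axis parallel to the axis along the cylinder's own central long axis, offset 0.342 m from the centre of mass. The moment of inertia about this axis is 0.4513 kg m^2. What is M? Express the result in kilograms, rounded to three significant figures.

3.54

I = I_cm + Md² = (1/2)MR² + Md² = M·[0.5·(0.145)² + (0.342)²] = M·0.12748.
So M = 0.4513 / 0.12748 = 3.5403 kg.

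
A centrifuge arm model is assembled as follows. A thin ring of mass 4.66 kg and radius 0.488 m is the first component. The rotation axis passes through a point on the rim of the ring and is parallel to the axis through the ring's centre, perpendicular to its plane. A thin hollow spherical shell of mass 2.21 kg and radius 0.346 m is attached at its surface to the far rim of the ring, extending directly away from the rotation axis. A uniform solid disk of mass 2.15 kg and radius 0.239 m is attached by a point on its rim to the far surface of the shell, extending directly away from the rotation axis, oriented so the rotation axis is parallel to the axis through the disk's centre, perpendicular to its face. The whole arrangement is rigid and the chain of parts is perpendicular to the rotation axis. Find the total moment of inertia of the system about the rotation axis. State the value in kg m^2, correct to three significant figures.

Thin ring: I_cm = MR² = (4.66)(0.488)² = 1.1098 kg m^2; centre at d = 0.488 m, so I = I_cm + Md² gives I = 1.1098 + (4.66)(0.488)² = 2.2195 kg m^2.
Spherical shell: I_cm = (2/3)MR² = (2/3)(2.21)(0.346)² = 0.17638 kg m^2; centre at d = 0.488 + 0.488 + 0.346 = 1.322 m, so I = I_cm + Md² gives I = 0.17638 + (2.21)(1.322)² = 4.0388 kg m^2.
Solid disk: I_cm = (1/2)MR² = (1/2)(2.15)(0.239)² = 0.061405 kg m^2; centre at d = 0.488 + 0.488 + 0.346 + 0.346 + 0.239 = 1.907 m, so I = I_cm + Md² gives I = 0.061405 + (2.15)(1.907)² = 7.8802 kg m^2.
Total I = 2.2195 + 4.0388 + 7.8802 = 14.138 kg m^2.

14.1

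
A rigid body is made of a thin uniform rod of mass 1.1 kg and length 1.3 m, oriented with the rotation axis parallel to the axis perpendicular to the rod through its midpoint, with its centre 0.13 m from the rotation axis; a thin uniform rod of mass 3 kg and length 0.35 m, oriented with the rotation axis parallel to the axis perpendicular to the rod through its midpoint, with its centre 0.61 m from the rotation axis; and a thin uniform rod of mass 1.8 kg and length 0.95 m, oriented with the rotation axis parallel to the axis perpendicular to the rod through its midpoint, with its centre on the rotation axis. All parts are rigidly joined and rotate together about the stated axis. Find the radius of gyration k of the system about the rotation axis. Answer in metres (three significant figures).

Thin rod: I_cm = (1/12)ML² = (1/12)(1.1)(1.3)² = 0.15492 kg·m²; centre at d = 0.13 m, so the parallel axis theorem gives I = 0.15492 + (1.1)(0.13)² = 0.17351 kg·m².
Thin rod: I_cm = (1/12)ML² = (1/12)(3)(0.35)² = 0.030625 kg·m²; centre at d = 0.61 m, so the parallel axis theorem gives I = 0.030625 + (3)(0.61)² = 1.1469 kg·m².
Thin rod: I_cm = (1/12)ML² = (1/12)(1.8)(0.95)² = 0.13537 kg·m²; axis through the centre, so I = 0.13537 kg·m².
Total I = 1.4558 kg·m²; total mass M = 5.9 kg.
k = √(I/M) = √(1.4558/5.9) = 0.49674 m.

0.497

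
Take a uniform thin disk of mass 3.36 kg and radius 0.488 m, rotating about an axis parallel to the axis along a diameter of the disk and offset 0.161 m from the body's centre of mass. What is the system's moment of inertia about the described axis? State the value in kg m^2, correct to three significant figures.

I_cm = (1/4)MR² = (1/4)(3.36)(0.488)² = 0.20004 kg m^2; centre at d = 0.161 m, so the parallel axis theorem gives I = 0.20004 + (3.36)(0.161)² = 0.28714 kg m^2.

0.287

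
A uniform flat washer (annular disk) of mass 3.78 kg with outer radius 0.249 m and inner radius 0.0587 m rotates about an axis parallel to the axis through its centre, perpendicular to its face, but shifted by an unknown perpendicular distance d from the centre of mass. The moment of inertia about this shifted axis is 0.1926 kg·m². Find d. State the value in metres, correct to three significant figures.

0.135

About the centre-of-mass axis, I_cm = (1/2)M(R²+r²) = (1/2)(3.78)[(0.249)² + (0.0587)²] = 0.12369 kg·m².
Parallel axis theorem: I = I_cm + Md², so Md² = 0.1926 − 0.12369 = 0.068906 kg·m².
d = √(0.068906 / 3.78) = 0.13501 m.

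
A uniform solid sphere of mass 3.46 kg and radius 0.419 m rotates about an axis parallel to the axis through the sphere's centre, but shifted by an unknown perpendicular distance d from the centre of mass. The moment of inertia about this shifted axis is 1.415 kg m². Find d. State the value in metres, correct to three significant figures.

About the centre-of-mass axis, I_cm = (2/5)MR² = (2/5)(3.46)(0.419)² = 0.24298 kg m².
Parallel axis theorem: I = I_cm + Md², so Md² = 1.415 − 0.24298 = 1.172 kg m².
d = √(1.172 / 3.46) = 0.58201 m.

0.582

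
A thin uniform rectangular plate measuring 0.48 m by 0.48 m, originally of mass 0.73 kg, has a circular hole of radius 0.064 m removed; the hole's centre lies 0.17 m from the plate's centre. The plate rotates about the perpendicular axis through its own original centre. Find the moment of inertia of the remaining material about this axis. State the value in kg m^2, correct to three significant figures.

0.0268

Unpierced body about its centre: I₀ = (1/12)M(a²+b²) = (1/12)(0.73)[(0.48)² + (0.48)²] = 0.028032 kg m^2.
The removed disk has mass m = M·πr²/(ab) = (0.73)·π(0.064)²/(0.48·0.48) = 0.040771 kg (same uniform areal density).
Its moment of inertia about the rotation axis (parallel-axis theorem): I_hole = (1/2)mr² + md² = (1/2)(0.040771)(0.064)² + (0.040771)(0.17)² = 0.0012618 kg m^2.
Treating the hole as negative mass, I = I₀ − I_hole = 0.028032 − 0.0012618 = 0.02677 kg m^2.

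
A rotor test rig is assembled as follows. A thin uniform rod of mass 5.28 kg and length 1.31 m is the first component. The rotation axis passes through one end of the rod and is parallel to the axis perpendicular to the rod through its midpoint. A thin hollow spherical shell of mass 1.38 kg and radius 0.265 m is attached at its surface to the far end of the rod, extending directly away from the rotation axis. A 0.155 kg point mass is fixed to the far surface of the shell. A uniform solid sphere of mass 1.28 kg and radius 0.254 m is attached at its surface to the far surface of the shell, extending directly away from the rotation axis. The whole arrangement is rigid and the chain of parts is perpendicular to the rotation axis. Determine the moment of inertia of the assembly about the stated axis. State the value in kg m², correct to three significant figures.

12.7

Thin rod: I_cm = (1/12)ML² = (1/12)(5.28)(1.31)² = 0.75508 kg m²; centre at d = 0.655 m, so I = I_cm + Md² gives I = 0.75508 + (5.28)(0.655)² = 3.0203 kg m².
Spherical shell: I_cm = (2/3)MR² = (2/3)(1.38)(0.265)² = 0.064607 kg m²; centre at d = 0.655 + 0.655 + 0.265 = 1.575 m, so I = I_cm + Md² gives I = 0.064607 + (1.38)(1.575)² = 3.4879 kg m².
Point mass: I_cm = 0; centre at d = 0.655 + 0.655 + 0.265 + 0.265 = 1.84 m, so I = I_cm + Md² gives I = 0 + (0.155)(1.84)² = 0.52477 kg m².
Solid sphere: I_cm = (2/5)MR² = (2/5)(1.28)(0.254)² = 0.033032 kg m²; centre at d = 0.655 + 0.655 + 0.265 + 0.265 + 0.254 = 2.094 m, so I = I_cm + Md² gives I = 0.033032 + (1.28)(2.094)² = 5.6456 kg m².
Total I = 3.0203 + 3.4879 + 0.52477 + 5.6456 = 12.679 kg m².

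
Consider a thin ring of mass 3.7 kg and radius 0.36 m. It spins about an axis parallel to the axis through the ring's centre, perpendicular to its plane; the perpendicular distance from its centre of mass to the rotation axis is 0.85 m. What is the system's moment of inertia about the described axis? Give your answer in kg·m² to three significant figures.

3.15

I_cm = MR² = (3.7)(0.36)² = 0.47952 kg·m²; centre at d = 0.85 m, so the parallel axis theorem gives I = 0.47952 + (3.7)(0.85)² = 3.1528 kg·m².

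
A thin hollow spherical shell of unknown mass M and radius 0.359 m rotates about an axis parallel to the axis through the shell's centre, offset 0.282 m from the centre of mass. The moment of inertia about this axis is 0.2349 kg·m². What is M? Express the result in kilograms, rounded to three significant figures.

I = I_cm + Md² = (2/3)MR² + Md² = M·[0.666667·(0.359)² + (0.282)²] = M·0.16544.
So M = 0.2349 / 0.16544 = 1.4198 kg.

1.42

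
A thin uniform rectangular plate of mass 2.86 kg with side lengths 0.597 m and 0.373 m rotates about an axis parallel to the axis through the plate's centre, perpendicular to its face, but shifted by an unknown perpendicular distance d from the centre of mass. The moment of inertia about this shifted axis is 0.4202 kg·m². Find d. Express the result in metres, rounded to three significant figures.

About the centre-of-mass axis, I_cm = (1/12)M(a²+b²) = (1/12)(2.86)[(0.597)² + (0.373)²] = 0.1181 kg·m².
Parallel axis theorem: I = I_cm + Md², so Md² = 0.4202 − 0.1181 = 0.3021 kg·m².
d = √(0.3021 / 2.86) = 0.325 m.

0.325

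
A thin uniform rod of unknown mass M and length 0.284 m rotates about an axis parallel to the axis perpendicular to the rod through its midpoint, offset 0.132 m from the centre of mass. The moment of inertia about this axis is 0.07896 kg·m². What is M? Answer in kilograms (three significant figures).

3.27

I = I_cm + Md² = (1/12)ML² + Md² = M·[0.0833333·(0.284)² + (0.132)²] = M·0.024145.
So M = 0.07896 / 0.024145 = 3.2702 kg.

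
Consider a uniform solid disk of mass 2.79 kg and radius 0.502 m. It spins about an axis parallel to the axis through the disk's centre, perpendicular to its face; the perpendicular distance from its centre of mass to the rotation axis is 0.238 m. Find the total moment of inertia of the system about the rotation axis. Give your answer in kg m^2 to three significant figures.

0.510

I_cm = (1/2)MR² = (1/2)(2.79)(0.502)² = 0.35155 kg m^2; centre at d = 0.238 m, so the parallel axis theorem gives I = 0.35155 + (2.79)(0.238)² = 0.50958 kg m^2.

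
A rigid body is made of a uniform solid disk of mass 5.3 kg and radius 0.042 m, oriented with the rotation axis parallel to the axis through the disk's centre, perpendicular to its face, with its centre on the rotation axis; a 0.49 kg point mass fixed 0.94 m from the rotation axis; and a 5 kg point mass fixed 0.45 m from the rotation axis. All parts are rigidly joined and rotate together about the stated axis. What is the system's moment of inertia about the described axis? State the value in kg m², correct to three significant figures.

1.45

Solid disk: I_cm = (1/2)MR² = (1/2)(5.3)(0.042)² = 0.0046746 kg m²; axis through the centre, so I = 0.0046746 kg m².
Point mass: I_cm = 0; centre at d = 0.94 m, so I = I_cm + Md² gives I = 0 + (0.49)(0.94)² = 0.43296 kg m².
Point mass: I_cm = 0; centre at d = 0.45 m, so I = I_cm + Md² gives I = 0 + (5)(0.45)² = 1.0125 kg m².
Total I = 0.0046746 + 0.43296 + 1.0125 = 1.4501 kg m².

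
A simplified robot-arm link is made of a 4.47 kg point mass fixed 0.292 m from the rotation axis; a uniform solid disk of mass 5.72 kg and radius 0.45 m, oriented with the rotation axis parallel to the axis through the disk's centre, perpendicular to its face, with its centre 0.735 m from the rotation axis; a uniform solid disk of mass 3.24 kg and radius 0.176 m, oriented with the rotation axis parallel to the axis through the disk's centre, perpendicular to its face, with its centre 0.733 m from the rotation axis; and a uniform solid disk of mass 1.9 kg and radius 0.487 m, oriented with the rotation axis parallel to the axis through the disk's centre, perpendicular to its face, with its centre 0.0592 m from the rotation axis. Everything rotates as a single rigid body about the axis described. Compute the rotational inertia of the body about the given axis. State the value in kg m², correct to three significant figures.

Point mass: I_cm = 0; centre at d = 0.292 m, so I = I_cm + Md² gives I = 0 + (4.47)(0.292)² = 0.38113 kg m².
Solid disk: I_cm = (1/2)MR² = (1/2)(5.72)(0.45)² = 0.57915 kg m²; centre at d = 0.735 m, so I = I_cm + Md² gives I = 0.57915 + (5.72)(0.735)² = 3.6692 kg m².
Solid disk: I_cm = (1/2)MR² = (1/2)(3.24)(0.176)² = 0.050181 kg m²; centre at d = 0.733 m, so I = I_cm + Md² gives I = 0.050181 + (3.24)(0.733)² = 1.791 kg m².
Solid disk: I_cm = (1/2)MR² = (1/2)(1.9)(0.487)² = 0.22531 kg m²; centre at d = 0.0592 m, so I = I_cm + Md² gives I = 0.22531 + (1.9)(0.0592)² = 0.23197 kg m².
Total I = 0.38113 + 3.6692 + 1.791 + 0.23197 = 6.0733 kg m².

6.07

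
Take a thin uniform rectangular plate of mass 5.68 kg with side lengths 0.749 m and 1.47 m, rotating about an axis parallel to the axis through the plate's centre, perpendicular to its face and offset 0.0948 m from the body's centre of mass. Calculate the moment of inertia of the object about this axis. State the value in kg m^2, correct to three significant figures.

1.34

I_cm = (1/12)M(a²+b²) = (1/12)(5.68)[(0.749)² + (1.47)²] = 1.2884 kg m^2; centre at d = 0.0948 m, so I = I_cm + Md² gives I = 1.2884 + (5.68)(0.0948)² = 1.3394 kg m^2.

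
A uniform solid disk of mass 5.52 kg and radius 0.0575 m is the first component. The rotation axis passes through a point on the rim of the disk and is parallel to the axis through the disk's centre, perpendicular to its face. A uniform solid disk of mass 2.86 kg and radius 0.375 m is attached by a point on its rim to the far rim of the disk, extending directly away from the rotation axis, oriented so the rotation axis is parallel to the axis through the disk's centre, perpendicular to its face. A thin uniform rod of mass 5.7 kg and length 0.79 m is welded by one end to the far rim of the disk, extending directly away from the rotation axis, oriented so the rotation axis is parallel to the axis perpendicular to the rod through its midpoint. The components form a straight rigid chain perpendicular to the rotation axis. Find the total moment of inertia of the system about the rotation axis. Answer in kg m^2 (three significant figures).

10.3

Solid disk: I_cm = (1/2)MR² = (1/2)(5.52)(0.0575)² = 0.0091252 kg m^2; centre at d = 0.0575 m, so I = I_cm + Md² gives I = 0.0091252 + (5.52)(0.0575)² = 0.027376 kg m^2.
Solid disk: I_cm = (1/2)MR² = (1/2)(2.86)(0.375)² = 0.20109 kg m^2; centre at d = 0.0575 + 0.0575 + 0.375 = 0.49 m, so I = I_cm + Md² gives I = 0.20109 + (2.86)(0.49)² = 0.88778 kg m^2.
Thin rod: I_cm = (1/12)ML² = (1/12)(5.7)(0.79)² = 0.29645 kg m^2; centre at d = 0.0575 + 0.0575 + 0.375 + 0.375 + 0.395 = 1.26 m, so I = I_cm + Md² gives I = 0.29645 + (5.7)(1.26)² = 9.3458 kg m^2.
Total I = 0.027376 + 0.88778 + 9.3458 = 10.261 kg m^2.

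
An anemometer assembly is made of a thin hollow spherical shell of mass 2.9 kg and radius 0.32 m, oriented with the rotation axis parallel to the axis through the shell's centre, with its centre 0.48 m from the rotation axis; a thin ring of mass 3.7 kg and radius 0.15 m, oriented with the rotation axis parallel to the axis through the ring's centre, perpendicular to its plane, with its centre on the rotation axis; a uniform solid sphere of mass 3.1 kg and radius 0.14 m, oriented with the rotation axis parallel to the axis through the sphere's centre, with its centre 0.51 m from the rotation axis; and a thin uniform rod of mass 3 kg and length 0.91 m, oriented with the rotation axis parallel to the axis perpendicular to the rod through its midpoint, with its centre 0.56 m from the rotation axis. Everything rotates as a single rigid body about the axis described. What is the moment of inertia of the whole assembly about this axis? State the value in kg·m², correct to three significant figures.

2.93

Spherical shell: I_cm = (2/3)MR² = (2/3)(2.9)(0.32)² = 0.19797 kg·m²; centre at d = 0.48 m, so the parallel axis theorem gives I = 0.19797 + (2.9)(0.48)² = 0.86613 kg·m².
Thin ring: I_cm = MR² = (3.7)(0.15)² = 0.08325 kg·m²; axis through the centre, so I = 0.08325 kg·m².
Solid sphere: I_cm = (2/5)MR² = (2/5)(3.1)(0.14)² = 0.024304 kg·m²; centre at d = 0.51 m, so the parallel axis theorem gives I = 0.024304 + (3.1)(0.51)² = 0.83061 kg·m².
Thin rod: I_cm = (1/12)ML² = (1/12)(3)(0.91)² = 0.20703 kg·m²; centre at d = 0.56 m, so the parallel axis theorem gives I = 0.20703 + (3)(0.56)² = 1.1478 kg·m².
Total I = 0.86613 + 0.08325 + 0.83061 + 1.1478 = 2.9278 kg·m².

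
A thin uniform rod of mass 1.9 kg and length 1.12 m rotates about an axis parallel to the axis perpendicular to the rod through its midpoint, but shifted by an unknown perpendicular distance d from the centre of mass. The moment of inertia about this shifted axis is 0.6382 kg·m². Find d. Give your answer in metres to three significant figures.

0.481

About the centre-of-mass axis, I_cm = (1/12)ML² = (1/12)(1.9)(1.12)² = 0.19861 kg·m².
Parallel axis theorem: I = I_cm + Md², so Md² = 0.6382 − 0.19861 = 0.43959 kg·m².
d = √(0.43959 / 1.9) = 0.481 m.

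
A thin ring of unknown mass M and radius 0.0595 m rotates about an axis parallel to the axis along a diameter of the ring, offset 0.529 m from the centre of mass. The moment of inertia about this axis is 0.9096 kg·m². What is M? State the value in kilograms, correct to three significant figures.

I = I_cm + Md² = (1/2)MR² + Md² = M·[0.5·(0.0595)² + (0.529)²] = M·0.28161.
So M = 0.9096 / 0.28161 = 3.23 kg.

3.23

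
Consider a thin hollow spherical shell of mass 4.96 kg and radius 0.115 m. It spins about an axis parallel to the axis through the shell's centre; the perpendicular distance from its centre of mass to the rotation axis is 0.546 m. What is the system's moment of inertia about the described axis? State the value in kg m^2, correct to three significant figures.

I_cm = (2/3)MR² = (2/3)(4.96)(0.115)² = 0.043731 kg m^2; centre at d = 0.546 m, so the parallel axis theorem gives I = 0.043731 + (4.96)(0.546)² = 1.5224 kg m^2.

1.52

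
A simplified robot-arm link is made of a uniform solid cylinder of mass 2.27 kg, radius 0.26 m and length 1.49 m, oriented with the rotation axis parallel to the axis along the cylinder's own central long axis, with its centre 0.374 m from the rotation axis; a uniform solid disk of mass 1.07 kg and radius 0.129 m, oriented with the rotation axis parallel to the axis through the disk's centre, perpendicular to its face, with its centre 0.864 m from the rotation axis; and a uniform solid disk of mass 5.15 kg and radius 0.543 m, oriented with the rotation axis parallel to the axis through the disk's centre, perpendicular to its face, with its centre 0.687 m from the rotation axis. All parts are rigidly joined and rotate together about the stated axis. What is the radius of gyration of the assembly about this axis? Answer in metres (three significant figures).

Solid cylinder: I_cm = (1/2)MR² = (1/2)(2.27)(0.26)² = 0.076726 kg·m²; centre at d = 0.374 m, so the parallel axis theorem gives I = 0.076726 + (2.27)(0.374)² = 0.39424 kg·m².
Solid disk: I_cm = (1/2)MR² = (1/2)(1.07)(0.129)² = 0.0089029 kg·m²; centre at d = 0.864 m, so the parallel axis theorem gives I = 0.0089029 + (1.07)(0.864)² = 0.80765 kg·m².
Solid disk: I_cm = (1/2)MR² = (1/2)(5.15)(0.543)² = 0.75924 kg·m²; centre at d = 0.687 m, so the parallel axis theorem gives I = 0.75924 + (5.15)(0.687)² = 3.1899 kg·m².
Total I = 4.3918 kg·m²; total mass M = 8.49 kg.
k = √(I/M) = √(4.3918/8.49) = 0.71923 m.

0.719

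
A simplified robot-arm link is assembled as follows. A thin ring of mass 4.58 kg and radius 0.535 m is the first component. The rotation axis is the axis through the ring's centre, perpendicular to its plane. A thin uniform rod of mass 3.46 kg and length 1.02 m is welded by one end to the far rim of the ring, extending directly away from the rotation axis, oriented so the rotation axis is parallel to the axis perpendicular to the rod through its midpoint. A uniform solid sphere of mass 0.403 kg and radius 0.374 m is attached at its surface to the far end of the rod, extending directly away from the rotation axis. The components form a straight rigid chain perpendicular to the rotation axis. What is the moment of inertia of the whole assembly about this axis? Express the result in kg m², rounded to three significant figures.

Thin ring: I_cm = MR² = (4.58)(0.535)² = 1.3109 kg m²; axis through the centre, so I = 1.3109 kg m².
Thin rod: I_cm = (1/12)ML² = (1/12)(3.46)(1.02)² = 0.29998 kg m²; centre at d = 0.535 + 0.51 = 1.045 m, so the parallel axis theorem gives I = 0.29998 + (3.46)(1.045)² = 4.0784 kg m².
Solid sphere: I_cm = (2/5)MR² = (2/5)(0.403)(0.374)² = 0.022548 kg m²; centre at d = 0.535 + 0.51 + 0.51 + 0.374 = 1.929 m, so the parallel axis theorem gives I = 0.022548 + (0.403)(1.929)² = 1.5221 kg m².
Total I = 1.3109 + 4.0784 + 1.5221 = 6.9114 kg m².

6.91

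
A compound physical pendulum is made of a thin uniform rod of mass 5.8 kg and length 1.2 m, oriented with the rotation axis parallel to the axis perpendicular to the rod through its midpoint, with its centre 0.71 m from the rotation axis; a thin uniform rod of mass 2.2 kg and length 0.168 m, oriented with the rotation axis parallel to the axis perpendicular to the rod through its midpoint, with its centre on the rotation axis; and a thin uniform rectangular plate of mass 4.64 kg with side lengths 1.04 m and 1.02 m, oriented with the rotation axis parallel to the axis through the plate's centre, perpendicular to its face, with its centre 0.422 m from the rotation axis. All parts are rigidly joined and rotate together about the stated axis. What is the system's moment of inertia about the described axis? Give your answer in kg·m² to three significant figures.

Thin rod: I_cm = (1/12)ML² = (1/12)(5.8)(1.2)² = 0.696 kg·m²; centre at d = 0.71 m, so I = I_cm + Md² gives I = 0.696 + (5.8)(0.71)² = 3.6198 kg·m².
Thin rod: I_cm = (1/12)ML² = (1/12)(2.2)(0.168)² = 0.0051744 kg·m²; axis through the centre, so I = 0.0051744 kg·m².
Rectangular plate: I_cm = (1/12)M(a²+b²) = (1/12)(4.64)[(1.04)² + (1.02)²] = 0.82051 kg·m²; centre at d = 0.422 m, so I = I_cm + Md² gives I = 0.82051 + (4.64)(0.422)² = 1.6468 kg·m².
Total I = 3.6198 + 0.0051744 + 1.6468 = 5.2718 kg·m².

5.27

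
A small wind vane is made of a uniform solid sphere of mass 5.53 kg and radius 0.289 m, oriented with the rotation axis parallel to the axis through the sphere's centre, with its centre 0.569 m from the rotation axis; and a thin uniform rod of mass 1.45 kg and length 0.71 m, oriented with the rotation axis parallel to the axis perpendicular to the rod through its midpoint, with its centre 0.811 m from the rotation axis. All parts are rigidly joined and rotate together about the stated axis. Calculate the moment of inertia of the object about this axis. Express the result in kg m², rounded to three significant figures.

2.99

Solid sphere: I_cm = (2/5)MR² = (2/5)(5.53)(0.289)² = 0.18475 kg m²; centre at d = 0.569 m, so I = I_cm + Md² gives I = 0.18475 + (5.53)(0.569)² = 1.9751 kg m².
Thin rod: I_cm = (1/12)ML² = (1/12)(1.45)(0.71)² = 0.060912 kg m²; centre at d = 0.811 m, so I = I_cm + Md² gives I = 0.060912 + (1.45)(0.811)² = 1.0146 kg m².
Total I = 1.9751 + 1.0146 = 2.9898 kg m².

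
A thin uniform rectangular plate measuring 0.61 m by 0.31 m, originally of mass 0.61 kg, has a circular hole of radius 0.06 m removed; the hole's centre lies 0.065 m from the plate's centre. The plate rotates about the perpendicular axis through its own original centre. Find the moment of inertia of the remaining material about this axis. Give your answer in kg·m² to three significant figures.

0.0236

Unpierced body about its centre: I₀ = (1/12)M(a²+b²) = (1/12)(0.61)[(0.61)² + (0.31)²] = 0.0238 kg·m².
The removed disk has mass m = M·πr²/(ab) = (0.61)·π(0.06)²/(0.61·0.31) = 0.036483 kg (same uniform areal density).
Its moment of inertia about the rotation axis (parallel-axis theorem): I_hole = (1/2)mr² + md² = (1/2)(0.036483)(0.06)² + (0.036483)(0.065)² = 0.00021981 kg·m².
Treating the hole as negative mass, I = I₀ − I_hole = 0.0238 − 0.00021981 = 0.02358 kg·m².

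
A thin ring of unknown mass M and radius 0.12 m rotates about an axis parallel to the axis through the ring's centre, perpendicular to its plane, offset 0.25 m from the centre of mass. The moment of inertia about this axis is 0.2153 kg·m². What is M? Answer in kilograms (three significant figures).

I = I_cm + Md² = MR² + Md² = M·[1·(0.12)² + (0.25)²] = M·0.0769.
So M = 0.2153 / 0.0769 = 2.7997 kg.

2.80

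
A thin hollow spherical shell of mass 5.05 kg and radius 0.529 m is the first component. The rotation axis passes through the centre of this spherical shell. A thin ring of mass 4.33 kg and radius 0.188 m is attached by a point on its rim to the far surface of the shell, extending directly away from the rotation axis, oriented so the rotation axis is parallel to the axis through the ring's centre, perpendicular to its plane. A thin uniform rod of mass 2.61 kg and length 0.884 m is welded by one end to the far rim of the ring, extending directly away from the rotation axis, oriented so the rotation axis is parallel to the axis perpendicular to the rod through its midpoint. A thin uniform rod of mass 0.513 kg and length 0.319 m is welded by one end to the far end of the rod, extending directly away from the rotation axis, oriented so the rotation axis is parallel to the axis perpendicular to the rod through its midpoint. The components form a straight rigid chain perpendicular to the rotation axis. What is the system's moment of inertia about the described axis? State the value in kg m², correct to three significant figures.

Spherical shell: I_cm = (2/3)MR² = (2/3)(5.05)(0.529)² = 0.94213 kg m²; axis through the centre, so I = 0.94213 kg m².
Thin ring: I_cm = MR² = (4.33)(0.188)² = 0.15304 kg m²; centre at d = 0.529 + 0.188 = 0.717 m, so the parallel axis theorem gives I = 0.15304 + (4.33)(0.717)² = 2.379 kg m².
Thin rod: I_cm = (1/12)ML² = (1/12)(2.61)(0.884)² = 0.16997 kg m²; centre at d = 0.529 + 0.188 + 0.188 + 0.442 = 1.347 m, so the parallel axis theorem gives I = 0.16997 + (2.61)(1.347)² = 4.9056 kg m².
Thin rod: I_cm = (1/12)ML² = (1/12)(0.513)(0.319)² = 0.0043503 kg m²; centre at d = 0.529 + 0.188 + 0.188 + 0.442 + 0.442 + 0.1595 = 1.9485 m, so the parallel axis theorem gives I = 0.0043503 + (0.513)(1.9485)² = 1.952 kg m².
Total I = 0.94213 + 2.379 + 4.9056 + 1.952 = 10.179 kg m².

10.2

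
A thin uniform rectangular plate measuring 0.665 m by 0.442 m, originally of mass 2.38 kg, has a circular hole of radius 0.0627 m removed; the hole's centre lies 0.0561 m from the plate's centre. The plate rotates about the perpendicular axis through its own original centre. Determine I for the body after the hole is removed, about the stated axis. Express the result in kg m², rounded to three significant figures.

Unpierced body about its centre: I₀ = (1/12)M(a²+b²) = (1/12)(2.38)[(0.665)² + (0.442)²] = 0.12646 kg m².
The removed disk has mass m = M·πr²/(ab) = (2.38)·π(0.0627)²/(0.665·0.442) = 0.1 kg (same uniform areal density).
Its moment of inertia about the rotation axis (parallel-axis theorem): I_hole = (1/2)mr² + md² = (1/2)(0.1)(0.0627)² + (0.1)(0.0561)² = 0.00051131 kg m².
Treating the hole as negative mass, I = I₀ − I_hole = 0.12646 − 0.00051131 = 0.12594 kg m².

0.126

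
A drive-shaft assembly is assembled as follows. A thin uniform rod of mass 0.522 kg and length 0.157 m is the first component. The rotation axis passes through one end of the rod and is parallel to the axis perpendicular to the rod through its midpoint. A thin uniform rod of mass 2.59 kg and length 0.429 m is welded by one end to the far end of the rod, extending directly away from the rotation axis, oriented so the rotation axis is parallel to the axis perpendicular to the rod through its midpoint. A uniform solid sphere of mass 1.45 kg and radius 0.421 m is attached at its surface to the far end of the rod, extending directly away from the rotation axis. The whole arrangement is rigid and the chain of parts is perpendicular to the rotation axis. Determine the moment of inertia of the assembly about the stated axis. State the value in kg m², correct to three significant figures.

Thin rod: I_cm = (1/12)ML² = (1/12)(0.522)(0.157)² = 0.0010722 kg m²; centre at d = 0.0785 m, so the parallel axis theorem gives I = 0.0010722 + (0.522)(0.0785)² = 0.0042889 kg m².
Thin rod: I_cm = (1/12)ML² = (1/12)(2.59)(0.429)² = 0.039722 kg m²; centre at d = 0.0785 + 0.0785 + 0.2145 = 0.3715 m, so the parallel axis theorem gives I = 0.039722 + (2.59)(0.3715)² = 0.39717 kg m².
Solid sphere: I_cm = (2/5)MR² = (2/5)(1.45)(0.421)² = 0.1028 kg m²; centre at d = 0.0785 + 0.0785 + 0.2145 + 0.2145 + 0.421 = 1.007 m, so the parallel axis theorem gives I = 0.1028 + (1.45)(1.007)² = 1.5732 kg m².
Total I = 0.0042889 + 0.39717 + 1.5732 = 1.9746 kg m².

1.97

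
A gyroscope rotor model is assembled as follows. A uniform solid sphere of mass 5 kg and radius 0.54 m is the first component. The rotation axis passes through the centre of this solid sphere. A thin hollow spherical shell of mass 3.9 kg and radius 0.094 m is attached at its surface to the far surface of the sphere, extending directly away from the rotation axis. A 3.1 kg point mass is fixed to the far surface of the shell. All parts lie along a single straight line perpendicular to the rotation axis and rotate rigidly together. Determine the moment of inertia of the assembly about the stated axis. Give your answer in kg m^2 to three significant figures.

3.82

Solid sphere: I_cm = (2/5)MR² = (2/5)(5)(0.54)² = 0.5832 kg m^2; axis through the centre, so I = 0.5832 kg m^2.
Spherical shell: I_cm = (2/3)MR² = (2/3)(3.9)(0.094)² = 0.022974 kg m^2; centre at d = 0.54 + 0.094 = 0.634 m, so I = I_cm + Md² gives I = 0.022974 + (3.9)(0.634)² = 1.5906 kg m^2.
Point mass: I_cm = 0; centre at d = 0.54 + 0.094 + 0.094 = 0.728 m, so I = I_cm + Md² gives I = 0 + (3.1)(0.728)² = 1.643 kg m^2.
Total I = 0.5832 + 1.5906 + 1.643 = 3.8168 kg m^2.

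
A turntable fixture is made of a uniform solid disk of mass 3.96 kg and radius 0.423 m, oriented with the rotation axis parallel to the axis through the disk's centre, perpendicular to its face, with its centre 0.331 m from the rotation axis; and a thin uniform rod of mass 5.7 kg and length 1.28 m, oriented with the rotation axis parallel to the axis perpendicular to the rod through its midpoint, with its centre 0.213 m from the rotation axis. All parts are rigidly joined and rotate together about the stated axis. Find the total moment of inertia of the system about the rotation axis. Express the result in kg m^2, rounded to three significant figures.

1.82

Solid disk: I_cm = (1/2)MR² = (1/2)(3.96)(0.423)² = 0.35428 kg m^2; centre at d = 0.331 m, so I = I_cm + Md² gives I = 0.35428 + (3.96)(0.331)² = 0.78814 kg m^2.
Thin rod: I_cm = (1/12)ML² = (1/12)(5.7)(1.28)² = 0.77824 kg m^2; centre at d = 0.213 m, so I = I_cm + Md² gives I = 0.77824 + (5.7)(0.213)² = 1.0368 kg m^2.
Total I = 0.78814 + 1.0368 = 1.825 kg m^2.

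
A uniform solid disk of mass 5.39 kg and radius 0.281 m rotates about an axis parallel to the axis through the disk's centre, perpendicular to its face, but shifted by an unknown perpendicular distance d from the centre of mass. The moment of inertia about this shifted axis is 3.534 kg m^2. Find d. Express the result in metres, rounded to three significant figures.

0.785

About the centre-of-mass axis, I_cm = (1/2)MR² = (1/2)(5.39)(0.281)² = 0.2128 kg m^2.
Parallel axis theorem: I = I_cm + Md², so Md² = 3.534 − 0.2128 = 3.3212 kg m^2.
d = √(3.3212 / 5.39) = 0.78497 m.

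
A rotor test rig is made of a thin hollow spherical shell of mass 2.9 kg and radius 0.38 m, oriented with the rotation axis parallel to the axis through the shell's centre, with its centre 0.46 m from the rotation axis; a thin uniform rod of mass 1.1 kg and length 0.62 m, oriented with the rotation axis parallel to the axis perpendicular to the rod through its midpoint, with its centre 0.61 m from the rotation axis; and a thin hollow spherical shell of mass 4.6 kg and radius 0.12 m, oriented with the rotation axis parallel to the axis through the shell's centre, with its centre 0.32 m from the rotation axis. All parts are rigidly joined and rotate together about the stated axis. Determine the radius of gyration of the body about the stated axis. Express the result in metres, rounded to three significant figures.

0.464

Spherical shell: I_cm = (2/3)MR² = (2/3)(2.9)(0.38)² = 0.27917 kg m²; centre at d = 0.46 m, so I = I_cm + Md² gives I = 0.27917 + (2.9)(0.46)² = 0.89281 kg m².
Thin rod: I_cm = (1/12)ML² = (1/12)(1.1)(0.62)² = 0.035237 kg m²; centre at d = 0.61 m, so I = I_cm + Md² gives I = 0.035237 + (1.1)(0.61)² = 0.44455 kg m².
Spherical shell: I_cm = (2/3)MR² = (2/3)(4.6)(0.12)² = 0.04416 kg m²; centre at d = 0.32 m, so I = I_cm + Md² gives I = 0.04416 + (4.6)(0.32)² = 0.5152 kg m².
Total I = 1.8526 kg m²; total mass M = 8.6 kg.
k = √(I/M) = √(1.8526/8.6) = 0.46413 m.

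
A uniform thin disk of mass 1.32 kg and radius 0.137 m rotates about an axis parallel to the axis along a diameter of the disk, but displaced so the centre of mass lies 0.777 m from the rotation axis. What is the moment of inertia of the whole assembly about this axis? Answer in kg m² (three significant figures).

0.803

I_cm = (1/4)MR² = (1/4)(1.32)(0.137)² = 0.0061938 kg m²; centre at d = 0.777 m, so the parallel axis theorem gives I = 0.0061938 + (1.32)(0.777)² = 0.80312 kg m².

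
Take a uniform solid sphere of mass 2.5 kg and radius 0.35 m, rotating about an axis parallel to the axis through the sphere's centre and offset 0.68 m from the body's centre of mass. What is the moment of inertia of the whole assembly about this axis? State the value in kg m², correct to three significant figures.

1.28

I_cm = (2/5)MR² = (2/5)(2.5)(0.35)² = 0.1225 kg m²; centre at d = 0.68 m, so the parallel axis theorem gives I = 0.1225 + (2.5)(0.68)² = 1.2785 kg m².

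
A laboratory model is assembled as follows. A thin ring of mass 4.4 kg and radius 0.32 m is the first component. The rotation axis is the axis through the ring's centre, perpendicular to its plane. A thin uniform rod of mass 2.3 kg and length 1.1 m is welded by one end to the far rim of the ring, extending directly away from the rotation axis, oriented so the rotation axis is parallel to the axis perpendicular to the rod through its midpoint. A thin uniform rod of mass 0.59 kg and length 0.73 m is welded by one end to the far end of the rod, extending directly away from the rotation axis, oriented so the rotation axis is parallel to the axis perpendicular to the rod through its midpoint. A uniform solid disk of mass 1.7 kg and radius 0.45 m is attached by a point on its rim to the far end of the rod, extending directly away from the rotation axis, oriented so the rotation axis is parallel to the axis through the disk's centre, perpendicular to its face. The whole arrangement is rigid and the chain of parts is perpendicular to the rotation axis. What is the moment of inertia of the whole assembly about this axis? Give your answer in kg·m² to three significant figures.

16.0

Thin ring: I_cm = MR² = (4.4)(0.32)² = 0.45056 kg·m²; axis through the centre, so I = 0.45056 kg·m².
Thin rod: I_cm = (1/12)ML² = (1/12)(2.3)(1.1)² = 0.23192 kg·m²; centre at d = 0.32 + 0.55 = 0.87 m, so I = I_cm + Md² gives I = 0.23192 + (2.3)(0.87)² = 1.9728 kg·m².
Thin rod: I_cm = (1/12)ML² = (1/12)(0.59)(0.73)² = 0.026201 kg·m²; centre at d = 0.32 + 0.55 + 0.55 + 0.365 = 1.785 m, so I = I_cm + Md² gives I = 0.026201 + (0.59)(1.785)² = 1.9061 kg·m².
Solid disk: I_cm = (1/2)MR² = (1/2)(1.7)(0.45)² = 0.17213 kg·m²; centre at d = 0.32 + 0.55 + 0.55 + 0.365 + 0.365 + 0.45 = 2.6 m, so I = I_cm + Md² gives I = 0.17213 + (1.7)(2.6)² = 11.664 kg·m².
Total I = 0.45056 + 1.9728 + 1.9061 + 11.664 = 15.994 kg·m².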